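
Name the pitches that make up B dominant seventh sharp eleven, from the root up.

B dominant seventh sharp eleven: dominant seventh sharp eleven on B.
root → B
3rd (major 3rd) → D#
5th (perfect 5th) → F#
7th (minor 7th) → A
11th (augmented 11th) → E#

B D# F# A E#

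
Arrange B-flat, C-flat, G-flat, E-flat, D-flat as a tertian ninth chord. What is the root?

Stacking in thirds gives C-flat – E-flat – G-flat – B-flat – D-flat, so C-flat is the root — C-flat major ninth.

C-flat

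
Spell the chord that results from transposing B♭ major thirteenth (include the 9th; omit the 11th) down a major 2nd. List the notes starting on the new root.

Bb down a major 2nd → Ab. New chord: Ab major thirteenth.
- root: Ab
- major 3rd: C
- perfect 5th: Eb
- major 7th: G
- major 9th: Bb
- major 13th: F

Ab, C, Eb, G, Bb, F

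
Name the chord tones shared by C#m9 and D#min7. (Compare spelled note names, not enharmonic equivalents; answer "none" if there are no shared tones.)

C#m9 = C#, E, G#, B, D#.
D#min7 = D#, F#, A#, C#.
Shared: C#, D#.

C# – D#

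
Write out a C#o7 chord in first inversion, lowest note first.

C#o7 = C♯–E–G–B♭; first inversion → third (E) lowest.

E  G  B♭  C♯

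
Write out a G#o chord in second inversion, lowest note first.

In root position, G#o is G#–B–D.
Second inversion puts the fifth (D) in the bass.

D  G#  B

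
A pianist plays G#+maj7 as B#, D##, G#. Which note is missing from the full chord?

G#+maj7 = G#, B#, D##, F##. The voicing lacks the 7th (major 7th), F##.

F##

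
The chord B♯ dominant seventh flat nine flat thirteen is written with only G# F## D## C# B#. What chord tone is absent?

A#

B♯ dominant seventh flat nine flat thirteen = B#, D##, F##, A#, C#, G#. The voicing lacks the 7th (minor 7th), A#.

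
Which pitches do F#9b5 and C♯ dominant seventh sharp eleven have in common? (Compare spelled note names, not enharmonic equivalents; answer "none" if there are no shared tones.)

F#9b5: F# A# C E G#
C♯ dominant seventh sharp eleven: C# E# G# B F##
Common to both → G#.

G#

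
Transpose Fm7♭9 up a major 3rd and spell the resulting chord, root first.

A  C  E  G  Bb

F up a major 3rd → A. New chord: A minor seventh flat nine.
Root: A
Minor 3rd (3rd): C
Perfect 5th (5th): E
Minor 7th (7th): G
Minor 9th (9th): Bb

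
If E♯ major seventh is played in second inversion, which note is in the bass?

B-sharp

E♯ major seventh in root position is E-sharp–G-double-sharp–B-sharp–D-double-sharp.
Second inversion places the fifth in the bass, which is B-sharp.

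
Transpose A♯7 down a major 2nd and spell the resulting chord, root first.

Transposed root: A# → G# (major 2nd down). So we spell G# dominant seventh:
root → G#
3rd (major 3rd) → B#
5th (perfect 5th) → D#
7th (minor 7th) → F#

G# – B# – D# – F#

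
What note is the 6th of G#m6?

G#m6 is built on G#; its 6th is a major 6th above the root.
A sixth above G uses the letter E, and the major 6th above G# is E#.

E#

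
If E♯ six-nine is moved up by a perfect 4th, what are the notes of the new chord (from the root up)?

A-sharp  C-double-sharp  E-sharp  F-double-sharp  B-sharp

E-sharp up a perfect 4th → A-sharp. New chord: A-sharp six-nine.
- root: A-sharp
- major 3rd: C-double-sharp
- perfect 5th: E-sharp
- major 6th: F-double-sharp
- major 9th: B-sharp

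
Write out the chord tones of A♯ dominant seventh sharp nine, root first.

A# C## E# G# B##

Root A#, quality dominant seventh sharp nine:
A# — root
C## — major 3rd
E# — perfect 5th
G# — minor 7th
B## — augmented 9th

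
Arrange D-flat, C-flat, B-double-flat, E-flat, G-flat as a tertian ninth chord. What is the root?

C-flat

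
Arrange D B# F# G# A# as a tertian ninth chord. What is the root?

G#

Stacking in thirds gives G# – B# – D – F# – A#, so G# is the root — G# dominant ninth flat five.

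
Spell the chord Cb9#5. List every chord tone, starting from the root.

C♭, E♭, G, B𝄫, D♭

Root C♭, quality dominant ninth sharp five:
- root: C♭
- major 3rd: E♭
- augmented 5th: G
- minor 7th: B𝄫
- major 9th: D♭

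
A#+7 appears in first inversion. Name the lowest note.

C##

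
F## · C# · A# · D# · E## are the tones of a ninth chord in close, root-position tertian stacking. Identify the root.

Stacking in thirds gives D# – F## – A# – C# – E##, so D# is the root — D# dominant seventh sharp nine.

D#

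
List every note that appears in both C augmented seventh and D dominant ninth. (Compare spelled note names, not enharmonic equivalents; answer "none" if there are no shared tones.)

C – E

C augmented seventh = C, E, G-sharp, B-flat.
D dominant ninth = D, F-sharp, A, C, E.
Shared: C, E.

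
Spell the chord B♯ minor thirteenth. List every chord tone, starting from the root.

B# D# F## A# C## E# G##

B♯ minor thirteenth: minor thirteenth on B#.
Root: B#
Minor 3rd (3rd): D#
Perfect 5th (5th): F##
Minor 7th (7th): A#
Major 9th (9th): C##
Perfect 11th (11th): E#
Major 13th (13th): G##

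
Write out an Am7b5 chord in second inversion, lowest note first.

Eb G A C

In root position, Am7b5 is A–C–Eb–G.
Second inversion puts the fifth (Eb) in the bass.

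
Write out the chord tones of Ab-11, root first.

Ab Cb Eb Gb Bb Db

Root Ab, quality minor eleventh:
Ab — root
Cb — minor 3rd
Eb — perfect 5th
Gb — minor 7th
Bb — major 9th
Db — perfect 11th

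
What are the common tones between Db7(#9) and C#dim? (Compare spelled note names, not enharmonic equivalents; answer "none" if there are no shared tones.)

E

Db7(#9): Db F Ab Cb E
C#dim: C# E G
Common to both → E.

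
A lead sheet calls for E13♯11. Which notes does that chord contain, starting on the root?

E – G♯ – B – D – F♯ – A♯ – C♯

E13♯11 is a dominant thirteenth sharp eleven built on E.
- root: E
- major 3rd: G♯
- perfect 5th: B
- minor 7th: D
- major 9th: F♯
- augmented 11th: A♯
- major 13th: C♯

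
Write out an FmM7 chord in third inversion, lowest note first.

FmM7 = F–A♭–C–E; third inversion → seventh (E) lowest.

E – F – A♭ – C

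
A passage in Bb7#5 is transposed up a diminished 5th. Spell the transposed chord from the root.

F♭ A♭ C E𝄫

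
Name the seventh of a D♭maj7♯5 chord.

Root of D♭maj7♯5 = Db. The 7th is a major 7th: Db up a major 7th → C.

C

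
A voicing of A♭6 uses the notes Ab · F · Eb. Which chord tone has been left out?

C

A♭6 = Ab, C, Eb, F. The voicing lacks the 3rd (major 3rd), C.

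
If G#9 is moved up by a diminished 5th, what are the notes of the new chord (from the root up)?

D F# A C E

A diminished 5th up from G# is D, so the new chord is D dominant ninth.
- root: D
- major 3rd: F#
- perfect 5th: A
- minor 7th: C
- major 9th: E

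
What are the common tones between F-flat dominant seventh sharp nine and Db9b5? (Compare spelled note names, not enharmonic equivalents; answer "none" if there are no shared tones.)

F-flat dominant seventh sharp nine = Fb, Ab, Cb, Ebb, G.
Db9b5 = Db, F, Abb, Cb, Eb.
Shared: Cb.

Cb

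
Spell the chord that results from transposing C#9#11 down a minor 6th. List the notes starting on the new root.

C♯ down a minor 6th → E♯. New chord: E♯ dominant ninth sharp eleven.
E♯ — root
G𝄪 — major 3rd
B♯ — perfect 5th
D♯ — minor 7th
F𝄪 — major 9th
A𝄪 — augmented 11th

E♯, G𝄪, B♯, D♯, F𝄪, A𝄪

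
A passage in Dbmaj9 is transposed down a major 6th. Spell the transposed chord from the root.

Fb  Ab  Cb  Eb  Gb

A major 6th down from Db is Fb, so the new chord is Fb major ninth.
root → Fb
3rd (major 3rd) → Ab
5th (perfect 5th) → Cb
7th (major 7th) → Eb
9th (major 9th) → Gb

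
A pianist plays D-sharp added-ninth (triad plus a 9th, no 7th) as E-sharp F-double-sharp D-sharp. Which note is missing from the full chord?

A-sharp

The full D-sharp added-ninth chord is D-sharp, F-double-sharp, A-sharp, E-sharp.
Comparing with the voicing, the perfect 5th (5th) — A-sharp — is absent.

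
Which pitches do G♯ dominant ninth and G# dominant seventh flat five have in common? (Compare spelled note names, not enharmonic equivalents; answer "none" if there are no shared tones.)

G-sharp  B-sharp  F-sharp

G♯ dominant ninth: G-sharp B-sharp D-sharp F-sharp A-sharp
G# dominant seventh flat five: G-sharp B-sharp D F-sharp
Common to both → G-sharp, B-sharp, F-sharp.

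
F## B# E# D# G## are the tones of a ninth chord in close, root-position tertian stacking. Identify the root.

Arranged so that each adjacent pair is a third by letter name: E# – G## – B# – D# – F##.
The bottom of that stack, E#, is the root (this is E# dominant ninth).

E#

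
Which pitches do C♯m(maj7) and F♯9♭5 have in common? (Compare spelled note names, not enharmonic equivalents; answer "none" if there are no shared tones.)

E G#

C♯m(maj7) = C#, E, G#, B#.
F♯9♭5 = F#, A#, C, E, G#.
Shared: E, G#.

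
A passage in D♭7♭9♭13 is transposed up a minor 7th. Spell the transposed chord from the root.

Cb, Eb, Gb, Bbb, Dbb, Abb

Db up a minor 7th → Cb. New chord: Cb dominant seventh flat nine flat thirteen.
Root: Cb
Major 3rd (3rd): Eb
Perfect 5th (5th): Gb
Minor 7th (7th): Bbb
Minor 9th (9th): Dbb
Minor 13th (13th): Abb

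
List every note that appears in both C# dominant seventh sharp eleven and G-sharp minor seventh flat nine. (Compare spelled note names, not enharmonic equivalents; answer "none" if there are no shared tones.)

G-sharp, B

C# dominant seventh sharp eleven = C-sharp, E-sharp, G-sharp, B, F-double-sharp.
G-sharp minor seventh flat nine = G-sharp, B, D-sharp, F-sharp, A.
Shared: G-sharp, B.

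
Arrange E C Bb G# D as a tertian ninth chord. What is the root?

C

Arranged so that each adjacent pair is a third by letter name: C – E – G# – Bb – D.
The bottom of that stack, C, is the root (this is C dominant ninth sharp five).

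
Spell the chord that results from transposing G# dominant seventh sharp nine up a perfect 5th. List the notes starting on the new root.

D-sharp  F-double-sharp  A-sharp  C-sharp  E-double-sharp

A perfect 5th up from G-sharp is D-sharp, so the new chord is D-sharp dominant seventh sharp nine.
root → D-sharp
3rd (major 3rd) → F-double-sharp
5th (perfect 5th) → A-sharp
7th (minor 7th) → C-sharp
9th (augmented 9th) → E-double-sharp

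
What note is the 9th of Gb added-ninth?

A♭

Root of Gb added-ninth = G♭. The 9th is a major 9th: G♭ up a major 9th → A♭.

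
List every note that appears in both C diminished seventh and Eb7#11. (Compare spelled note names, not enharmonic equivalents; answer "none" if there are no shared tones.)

Eb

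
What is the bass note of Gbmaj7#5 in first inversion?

Bb

Gbmaj7#5 in root position is Gb–Bb–D–F.
First inversion places the third in the bass, which is Bb.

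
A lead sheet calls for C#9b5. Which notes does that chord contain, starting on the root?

C#9b5: dominant ninth flat five on C#.
Root: C#
Major 3rd (3rd): E#
Diminished 5th (5th): G
Minor 7th (7th): B
Major 9th (9th): D#

C# – E# – G – B – D#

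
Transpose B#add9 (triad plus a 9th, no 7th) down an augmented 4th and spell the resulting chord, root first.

F#, A#, C#, G#

B# down an augmented 4th → F#. New chord: F# added-ninth.
root → F#
3rd (major 3rd) → A#
5th (perfect 5th) → C#
9th (major 9th) → G#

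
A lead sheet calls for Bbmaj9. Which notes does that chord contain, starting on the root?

B♭ D F A C

Root B♭, quality major ninth:
B♭ — root
D — major 3rd
F — perfect 5th
A — major 7th
C — major 9th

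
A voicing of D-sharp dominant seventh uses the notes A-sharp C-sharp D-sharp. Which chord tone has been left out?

F-double-sharp

D-sharp dominant seventh = D-sharp, F-double-sharp, A-sharp, C-sharp. The voicing lacks the 3rd (major 3rd), F-double-sharp.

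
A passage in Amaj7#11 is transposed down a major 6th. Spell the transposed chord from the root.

Transposed root: A → C (major 6th down). So we spell C major seventh sharp eleven:
Root: C
Major 3rd (3rd): E
Perfect 5th (5th): G
Major 7th (7th): B
Augmented 11th (11th): F#

C – E – G – B – F#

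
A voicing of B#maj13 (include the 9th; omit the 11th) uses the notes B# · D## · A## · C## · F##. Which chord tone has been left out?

The full B#maj13 chord is B#, D##, F##, A##, C##, G##.
Comparing with the voicing, the major 13th (13th) — G## — is absent.

G##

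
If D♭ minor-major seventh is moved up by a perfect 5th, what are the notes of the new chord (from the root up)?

Transposed root: D-flat → A-flat (perfect 5th up). So we spell A-flat minor-major seventh:
A-flat — root
C-flat — minor 3rd
E-flat — perfect 5th
G — major 7th

A-flat, C-flat, E-flat, G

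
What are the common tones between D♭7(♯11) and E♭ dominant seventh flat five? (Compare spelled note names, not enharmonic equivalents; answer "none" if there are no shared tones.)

Db G

D♭7(♯11): Db F Ab Cb G
E♭ dominant seventh flat five: Eb G Bbb Db
Common to both → Db, G.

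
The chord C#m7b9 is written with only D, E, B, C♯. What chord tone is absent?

G♯

The full C#m7b9 chord is C♯, E, G♯, B, D.
Comparing with the voicing, the perfect 5th (5th) — G♯ — is absent.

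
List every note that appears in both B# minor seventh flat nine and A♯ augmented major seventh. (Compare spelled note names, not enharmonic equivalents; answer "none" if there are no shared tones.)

B# minor seventh flat nine = B-sharp, D-sharp, F-double-sharp, A-sharp, C-sharp.
A♯ augmented major seventh = A-sharp, C-double-sharp, E-double-sharp, G-double-sharp.
Shared: A-sharp.

A-sharp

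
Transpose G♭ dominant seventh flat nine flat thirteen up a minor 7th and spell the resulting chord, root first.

Transposed root: G-flat → F-flat (minor 7th up). So we spell F-flat dominant seventh flat nine flat thirteen:
root → F-flat
3rd (major 3rd) → A-flat
5th (perfect 5th) → C-flat
7th (minor 7th) → E-double-flat
9th (minor 9th) → G-double-flat
13th (minor 13th) → D-double-flat

F-flat  A-flat  C-flat  E-double-flat  G-double-flat  D-double-flat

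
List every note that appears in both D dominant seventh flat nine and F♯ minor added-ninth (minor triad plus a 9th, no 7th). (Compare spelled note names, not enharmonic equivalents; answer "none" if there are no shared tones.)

F-sharp, A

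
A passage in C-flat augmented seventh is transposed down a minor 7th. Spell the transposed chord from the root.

Db, F, A, Cb

Transposed root: Cb → Db (minor 7th down). So we spell Db augmented seventh:
- root: Db
- major 3rd: F
- augmented 5th: A
- minor 7th: Cb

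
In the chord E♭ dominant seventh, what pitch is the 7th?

Root of E♭ dominant seventh = Eb. The 7th is a minor 7th: Eb up a minor 7th → Db.

Db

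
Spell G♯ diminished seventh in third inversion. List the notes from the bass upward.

In root position, G♯ diminished seventh is G-sharp–B–D–F.
Third inversion puts the seventh (F) in the bass.

F, G-sharp, B, D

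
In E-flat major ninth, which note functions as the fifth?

B♭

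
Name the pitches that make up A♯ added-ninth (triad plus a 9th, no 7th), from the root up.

A♯ added-ninth: added-ninth on A#.
A# — root
C## — major 3rd
E# — perfect 5th
B# — major 9th

A#, C##, E#, B#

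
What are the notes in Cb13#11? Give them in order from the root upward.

Cb13#11 is a dominant thirteenth sharp eleven built on Cb.
Cb — root
Eb — major 3rd
Gb — perfect 5th
Bbb — minor 7th
Db — major 9th
F — augmented 11th
Ab — major 13th

Cb  Eb  Gb  Bbb  Db  F  Ab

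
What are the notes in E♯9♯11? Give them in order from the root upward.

E♯9♯11 is a dominant ninth sharp eleven built on E#.
- root: E#
- major 3rd: G##
- perfect 5th: B#
- minor 7th: D#
- major 9th: F##
- augmented 11th: A##

E#  G##  B#  D#  F##  A##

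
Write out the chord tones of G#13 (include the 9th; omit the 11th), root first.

G#, B#, D#, F#, A#, E#

Root G#, quality dominant thirteenth:
Root: G#
Major 3rd (3rd): B#
Perfect 5th (5th): D#
Minor 7th (7th): F#
Major 9th (9th): A#
Major 13th (13th): E#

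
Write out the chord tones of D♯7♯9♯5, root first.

D♯7♯9♯5: dominant seventh sharp nine sharp five on D#.
Root: D#
Major 3rd (3rd): F##
Augmented 5th (5th): A##
Minor 7th (7th): C#
Augmented 9th (9th): E##

D#  F##  A##  C#  E##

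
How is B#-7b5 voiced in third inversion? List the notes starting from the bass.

B#-7b5 = B#–D#–F#–A#; third inversion → seventh (A#) lowest.

A#, B#, D#, F#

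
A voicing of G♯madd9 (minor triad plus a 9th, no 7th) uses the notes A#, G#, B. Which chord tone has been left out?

D#

G♯madd9 = G#, B, D#, A#. The voicing lacks the 5th (perfect 5th), D#.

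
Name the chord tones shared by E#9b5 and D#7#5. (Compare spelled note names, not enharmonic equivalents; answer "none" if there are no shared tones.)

D# F##

E#9b5 = E#, G##, B, D#, F##.
D#7#5 = D#, F##, A##, C#.
Shared: D#, F##.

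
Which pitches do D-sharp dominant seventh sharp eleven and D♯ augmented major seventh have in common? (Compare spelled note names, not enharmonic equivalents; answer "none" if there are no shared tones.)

D-sharp dominant seventh sharp eleven = D-sharp, F-double-sharp, A-sharp, C-sharp, G-double-sharp.
D♯ augmented major seventh = D-sharp, F-double-sharp, A-double-sharp, C-double-sharp.
Shared: D-sharp, F-double-sharp.

D-sharp  F-double-sharp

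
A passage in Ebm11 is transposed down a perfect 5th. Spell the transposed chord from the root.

Transposed root: E♭ → A♭ (perfect 5th down). So we spell A♭ minor eleventh:
Root: A♭
Minor 3rd (3rd): C♭
Perfect 5th (5th): E♭
Minor 7th (7th): G♭
Major 9th (9th): B♭
Perfect 11th (11th): D♭

A♭ C♭ E♭ G♭ B♭ D♭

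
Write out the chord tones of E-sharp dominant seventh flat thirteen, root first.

Root E♯, quality dominant seventh flat thirteen:
Root: E♯
Major 3rd (3rd): G𝄪
Perfect 5th (5th): B♯
Minor 7th (7th): D♯
Minor 13th (13th): C♯

E♯, G𝄪, B♯, D♯, C♯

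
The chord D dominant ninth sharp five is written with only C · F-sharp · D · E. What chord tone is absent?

A-sharp

The full D dominant ninth sharp five chord is D, F-sharp, A-sharp, C, E.
Comparing with the voicing, the augmented 5th (5th) — A-sharp — is absent.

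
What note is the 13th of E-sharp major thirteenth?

Root of E-sharp major thirteenth = E♯. The 13th is a major 13th: E♯ up a major 13th → C𝄪.

C𝄪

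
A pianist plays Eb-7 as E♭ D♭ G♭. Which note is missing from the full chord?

B♭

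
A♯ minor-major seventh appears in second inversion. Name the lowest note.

A♯ minor-major seventh in root position is A-sharp–C-sharp–E-sharp–G-double-sharp.
Second inversion places the fifth in the bass, which is E-sharp.

E-sharp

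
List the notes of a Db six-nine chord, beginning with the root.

Root Db, quality six-nine:
- root: Db
- major 3rd: F
- perfect 5th: Ab
- major 6th: Bb
- major 9th: Eb

Db F Ab Bb Eb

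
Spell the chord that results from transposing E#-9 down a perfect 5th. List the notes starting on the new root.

A# – C# – E# – G# – B#

E# down a perfect 5th → A#. New chord: A# minor ninth.
A# — root
C# — minor 3rd
E# — perfect 5th
G# — minor 7th
B# — major 9th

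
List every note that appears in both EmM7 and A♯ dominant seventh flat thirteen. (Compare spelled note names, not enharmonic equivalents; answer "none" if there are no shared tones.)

none

EmM7 = E, G, B, D♯.
A♯ dominant seventh flat thirteen = A♯, C𝄪, E♯, G♯, F♯.
Shared: none.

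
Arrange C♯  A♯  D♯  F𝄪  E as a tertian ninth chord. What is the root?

Arranged so that each adjacent pair is a third by letter name: D♯ – F𝄪 – A♯ – C♯ – E.
The bottom of that stack, D♯, is the root (this is D♯ dominant seventh flat nine).

D♯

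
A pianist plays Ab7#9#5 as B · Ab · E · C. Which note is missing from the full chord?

Gb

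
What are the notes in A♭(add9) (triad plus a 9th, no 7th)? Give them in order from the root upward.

Ab  C  Eb  Bb

A♭(add9) is an added-ninth built on Ab.
Root: Ab
Major 3rd (3rd): C
Perfect 5th (5th): Eb
Major 9th (9th): Bb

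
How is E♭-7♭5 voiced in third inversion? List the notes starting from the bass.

Db Eb Gb Bbb

In root position, E♭-7♭5 is Eb–Gb–Bbb–Db.
Third inversion puts the seventh (Db) in the bass.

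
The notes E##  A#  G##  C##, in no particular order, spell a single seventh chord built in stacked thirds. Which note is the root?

A#

Stacking in thirds gives A# – C## – E## – G##, so A# is the root — A# augmented major seventh.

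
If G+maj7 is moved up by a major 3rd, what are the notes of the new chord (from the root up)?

B  D♯  F𝄪  A♯

A major 3rd up from G is B, so the new chord is B augmented major seventh.
Root: B
Major 3rd (3rd): D♯
Augmented 5th (5th): F𝄪
Major 7th (7th): A♯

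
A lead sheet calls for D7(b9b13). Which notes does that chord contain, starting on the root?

D – F# – A – C – Eb – Bb

D7(b9b13): dominant seventh flat nine flat thirteen on D.
D — root
F# — major 3rd
A — perfect 5th
C — minor 7th
Eb — minor 9th
Bb — minor 13th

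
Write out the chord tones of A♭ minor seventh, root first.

A♭ minor seventh: minor seventh on A-flat.
Root: A-flat
Minor 3rd (3rd): C-flat
Perfect 5th (5th): E-flat
Minor 7th (7th): G-flat

A-flat – C-flat – E-flat – G-flat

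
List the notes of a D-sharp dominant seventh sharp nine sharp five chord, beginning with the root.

D#, F##, A##, C#, E##

Root D#, quality dominant seventh sharp nine sharp five:
Root: D#
Major 3rd (3rd): F##
Augmented 5th (5th): A##
Minor 7th (7th): C#
Augmented 9th (9th): E##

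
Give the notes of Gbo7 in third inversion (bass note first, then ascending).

Fbb, Gb, Bbb, Dbb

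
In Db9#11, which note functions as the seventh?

Root of Db9#11 = Db. The 7th is a minor 7th: Db up a minor 7th → Cb.

Cb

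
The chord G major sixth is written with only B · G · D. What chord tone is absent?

G major sixth = G, B, D, E. The voicing lacks the 6th (major 6th), E.

E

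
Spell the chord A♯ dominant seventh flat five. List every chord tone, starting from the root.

Root A#, quality dominant seventh flat five:
A# — root
C## — major 3rd
E — diminished 5th
G# — minor 7th

A#, C##, E, G#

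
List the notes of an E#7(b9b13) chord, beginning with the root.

E♯, G𝄪, B♯, D♯, F♯, C♯

E#7(b9b13): dominant seventh flat nine flat thirteen on E♯.
E♯ — root
G𝄪 — major 3rd
B♯ — perfect 5th
D♯ — minor 7th
F♯ — minor 9th
C♯ — minor 13th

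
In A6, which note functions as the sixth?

F#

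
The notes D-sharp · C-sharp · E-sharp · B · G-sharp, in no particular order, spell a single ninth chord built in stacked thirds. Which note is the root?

C-sharp

Arranged so that each adjacent pair is a third by letter name: C-sharp – E-sharp – G-sharp – B – D-sharp.
The bottom of that stack, C-sharp, is the root (this is C-sharp dominant ninth).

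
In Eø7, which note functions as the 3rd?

Eø7 is built on E; its 3rd is a minor 3rd above the root.
A third above E uses the letter G, and the minor 3rd above E is G.

G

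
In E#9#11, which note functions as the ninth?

F##

Root of E#9#11 = E#. The 9th is a major 9th: E# up a major 9th → F##.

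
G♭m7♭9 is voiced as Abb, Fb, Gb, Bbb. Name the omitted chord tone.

Db

G♭m7♭9 = Gb, Bbb, Db, Fb, Abb. The voicing lacks the 5th (perfect 5th), Db.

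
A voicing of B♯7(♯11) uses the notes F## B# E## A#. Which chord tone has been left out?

B♯7(♯11) = B#, D##, F##, A#, E##. The voicing lacks the 3rd (major 3rd), D##.

D##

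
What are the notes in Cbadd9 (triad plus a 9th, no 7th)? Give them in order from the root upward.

Cb, Eb, Gb, Db

Cbadd9 is an added-ninth built on Cb.
root → Cb
3rd (major 3rd) → Eb
5th (perfect 5th) → Gb
9th (major 9th) → Db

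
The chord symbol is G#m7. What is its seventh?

F#

Root of G#m7 = G#. The 7th is a minor 7th: G# up a minor 7th → F#.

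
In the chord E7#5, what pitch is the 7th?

Root of E7#5 = E. The 7th is a minor 7th: E up a minor 7th → D.

D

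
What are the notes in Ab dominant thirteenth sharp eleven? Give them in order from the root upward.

A-flat – C – E-flat – G-flat – B-flat – D – F

Ab dominant thirteenth sharp eleven is a dominant thirteenth sharp eleven built on A-flat.
Root: A-flat
Major 3rd (3rd): C
Perfect 5th (5th): E-flat
Minor 7th (7th): G-flat
Major 9th (9th): B-flat
Augmented 11th (11th): D
Major 13th (13th): F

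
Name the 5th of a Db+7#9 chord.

A

Db+7#9 is built on Db; its 5th is an augmented 5th above the root.
A fifth above D uses the letter A, and the augmented 5th above Db is A.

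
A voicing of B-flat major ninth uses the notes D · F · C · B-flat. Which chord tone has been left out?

A

B-flat major ninth = B-flat, D, F, A, C. The voicing lacks the 7th (major 7th), A.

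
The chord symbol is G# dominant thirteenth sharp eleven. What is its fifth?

G# dominant thirteenth sharp eleven is built on G-sharp; its 5th is a perfect 5th above the root.
A fifth above G uses the letter D, and the perfect 5th above G-sharp is D-sharp.

D-sharp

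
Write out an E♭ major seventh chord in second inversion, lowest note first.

B-flat, D, E-flat, G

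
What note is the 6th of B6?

G#

Root of B6 = B. The 6th is a major 6th: B up a major 6th → G#.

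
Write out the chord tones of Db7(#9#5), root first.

Db  F  A  Cb  E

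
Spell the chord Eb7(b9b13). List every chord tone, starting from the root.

E♭ G B♭ D♭ F♭ C♭

Eb7(b9b13): dominant seventh flat nine flat thirteen on E♭.
Root: E♭
Major 3rd (3rd): G
Perfect 5th (5th): B♭
Minor 7th (7th): D♭
Minor 9th (9th): F♭
Minor 13th (13th): C♭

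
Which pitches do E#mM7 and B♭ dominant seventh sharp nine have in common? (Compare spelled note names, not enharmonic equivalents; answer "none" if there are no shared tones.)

E#mM7: E# G# B# D##
B♭ dominant seventh sharp nine: Bb D F Ab C#
Common to both → none.

none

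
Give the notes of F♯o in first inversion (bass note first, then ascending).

F♯o = F#–A–C; first inversion → third (A) lowest.

A C F#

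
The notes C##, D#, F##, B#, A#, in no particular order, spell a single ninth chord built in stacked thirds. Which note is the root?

Arranged so that each adjacent pair is a third by letter name: B# – D# – F## – A# – C##.
The bottom of that stack, B#, is the root (this is B# minor ninth).

B#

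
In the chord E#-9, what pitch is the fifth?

B♯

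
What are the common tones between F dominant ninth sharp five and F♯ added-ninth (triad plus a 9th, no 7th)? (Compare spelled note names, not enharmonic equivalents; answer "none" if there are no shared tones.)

F dominant ninth sharp five = F, A, C♯, E♭, G.
F♯ added-ninth = F♯, A♯, C♯, G♯.
Shared: C♯.

C♯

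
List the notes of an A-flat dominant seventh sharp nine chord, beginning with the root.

A-flat dominant seventh sharp nine: dominant seventh sharp nine on Ab.
Root: Ab
Major 3rd (3rd): C
Perfect 5th (5th): Eb
Minor 7th (7th): Gb
Augmented 9th (9th): B

Ab, C, Eb, Gb, B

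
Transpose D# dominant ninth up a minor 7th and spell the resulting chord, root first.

A minor 7th up from D♯ is C♯, so the new chord is C♯ dominant ninth.
root → C♯
3rd (major 3rd) → E♯
5th (perfect 5th) → G♯
7th (minor 7th) → B
9th (major 9th) → D♯

C♯ – E♯ – G♯ – B – D♯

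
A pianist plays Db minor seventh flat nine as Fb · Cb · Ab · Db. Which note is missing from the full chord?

Ebb

The full Db minor seventh flat nine chord is Db, Fb, Ab, Cb, Ebb.
Comparing with the voicing, the minor 9th (9th) — Ebb — is absent.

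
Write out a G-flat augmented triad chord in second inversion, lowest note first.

D, Gb, Bb

G-flat augmented triad = Gb–Bb–D; second inversion → fifth (D) lowest.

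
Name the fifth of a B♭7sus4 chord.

Root of B♭7sus4 = Bb. The 5th is a perfect 5th: Bb up a perfect 5th → F.

F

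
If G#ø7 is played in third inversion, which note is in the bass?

F♯

G#ø7 = G♯–B–D–F♯. Third inversion → seventh in the bass = F♯.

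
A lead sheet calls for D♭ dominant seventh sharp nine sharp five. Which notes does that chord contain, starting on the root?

D-flat – F – A – C-flat – E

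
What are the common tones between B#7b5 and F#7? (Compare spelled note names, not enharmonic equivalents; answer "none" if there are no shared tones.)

F#, A#

B#7b5 = B#, D##, F#, A#.
F#7 = F#, A#, C#, E.
Shared: F#, A#.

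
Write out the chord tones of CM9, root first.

Root C, quality major ninth:
C — root
E — major 3rd
G — perfect 5th
B — major 7th
D — major 9th

C – E – G – B – D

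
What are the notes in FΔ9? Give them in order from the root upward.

Root F, quality major ninth:
- root: F
- major 3rd: A
- perfect 5th: C
- major 7th: E
- major 9th: G

F A C E G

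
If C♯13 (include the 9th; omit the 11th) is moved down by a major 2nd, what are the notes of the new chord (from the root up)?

B, D#, F#, A, C#, G#

C# down a major 2nd → B. New chord: B dominant thirteenth.
- root: B
- major 3rd: D#
- perfect 5th: F#
- minor 7th: A
- major 9th: C#
- major 13th: G#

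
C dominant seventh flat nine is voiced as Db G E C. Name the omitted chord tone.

Bb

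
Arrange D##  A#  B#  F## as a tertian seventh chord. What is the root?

B#

Stacking in thirds gives B# – D## – F## – A#, so B# is the root — B# dominant seventh.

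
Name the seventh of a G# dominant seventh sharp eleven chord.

F#

Root of G# dominant seventh sharp eleven = G#. The 7th is a minor 7th: G# up a minor 7th → F#.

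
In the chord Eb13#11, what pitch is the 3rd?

G

Eb13#11 is built on Eb; its 3rd is a major 3rd above the root.
A third above E uses the letter G, and the major 3rd above Eb is G.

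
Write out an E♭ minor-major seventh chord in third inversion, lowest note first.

In root position, E♭ minor-major seventh is Eb–Gb–Bb–D.
Third inversion puts the seventh (D) in the bass.

D  Eb  Gb  Bb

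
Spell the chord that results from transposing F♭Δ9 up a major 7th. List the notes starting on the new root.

Eb, G, Bb, D, F

Transposed root: Fb → Eb (major 7th up). So we spell Eb major ninth:
root → Eb
3rd (major 3rd) → G
5th (perfect 5th) → Bb
7th (major 7th) → D
9th (major 9th) → F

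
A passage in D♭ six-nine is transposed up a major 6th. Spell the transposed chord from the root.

B-flat D F G C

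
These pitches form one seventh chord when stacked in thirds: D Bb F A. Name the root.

Stacking in thirds gives Bb – D – F – A, so Bb is the root — Bb major seventh.

Bb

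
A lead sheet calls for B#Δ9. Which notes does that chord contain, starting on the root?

B#Δ9: major ninth on B♯.
- root: B♯
- major 3rd: D𝄪
- perfect 5th: F𝄪
- major 7th: A𝄪
- major 9th: C𝄪

B♯, D𝄪, F𝄪, A𝄪, C𝄪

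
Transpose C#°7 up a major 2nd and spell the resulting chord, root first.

Transposed root: C# → D# (major 2nd up). So we spell D# diminished seventh:
D# — root
F# — minor 3rd
A — diminished 5th
C — diminished 7th

D#, F#, A, C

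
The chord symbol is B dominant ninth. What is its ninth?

Root of B dominant ninth = B. The 9th is a major 9th: B up a major 9th → C-sharp.

C-sharp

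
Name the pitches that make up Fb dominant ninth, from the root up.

Fb dominant ninth: dominant ninth on F♭.
root → F♭
3rd (major 3rd) → A♭
5th (perfect 5th) → C♭
7th (minor 7th) → E𝄫
9th (major 9th) → G♭

F♭ A♭ C♭ E𝄫 G♭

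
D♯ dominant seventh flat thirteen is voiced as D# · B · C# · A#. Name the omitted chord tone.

F##

The full D♯ dominant seventh flat thirteen chord is D#, F##, A#, C#, B.
Comparing with the voicing, the major 3rd (3rd) — F## — is absent.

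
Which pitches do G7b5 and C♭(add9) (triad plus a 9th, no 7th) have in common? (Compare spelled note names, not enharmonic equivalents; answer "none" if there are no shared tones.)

G7b5 = G, B, D♭, F.
C♭(add9) = C♭, E♭, G♭, D♭.
Shared: D♭.

D♭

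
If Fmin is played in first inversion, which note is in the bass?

Ab

Fmin in root position is F–Ab–C.
First inversion places the third in the bass, which is Ab.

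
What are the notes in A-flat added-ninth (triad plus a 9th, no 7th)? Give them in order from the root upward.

A-flat added-ninth is an added-ninth built on A-flat.
A-flat — root
C — major 3rd
E-flat — perfect 5th
B-flat — major 9th

A-flat C E-flat B-flat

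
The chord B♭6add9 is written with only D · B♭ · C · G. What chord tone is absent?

B♭6add9 = B♭, D, F, G, C. The voicing lacks the 5th (perfect 5th), F.

F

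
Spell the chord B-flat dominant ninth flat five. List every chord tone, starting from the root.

B-flat dominant ninth flat five is a dominant ninth flat five built on Bb.
Bb — root
D — major 3rd
Fb — diminished 5th
Ab — minor 7th
C — major 9th

Bb, D, Fb, Ab, C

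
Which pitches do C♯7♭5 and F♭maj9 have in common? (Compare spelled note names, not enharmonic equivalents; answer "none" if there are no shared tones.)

C♯7♭5: C# E# G B
F♭maj9: Fb Ab Cb Eb Gb
Common to both → none.

none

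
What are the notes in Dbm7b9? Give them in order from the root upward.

Root Db, quality minor seventh flat nine:
Db — root
Fb — minor 3rd
Ab — perfect 5th
Cb — minor 7th
Ebb — minor 9th

Db, Fb, Ab, Cb, Ebb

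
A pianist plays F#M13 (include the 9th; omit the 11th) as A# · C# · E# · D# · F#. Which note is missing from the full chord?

G#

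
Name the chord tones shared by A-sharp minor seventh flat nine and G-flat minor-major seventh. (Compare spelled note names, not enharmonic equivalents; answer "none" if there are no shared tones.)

none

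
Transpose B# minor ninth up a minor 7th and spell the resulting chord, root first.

B# up a minor 7th → A#. New chord: A# minor ninth.
Root: A#
Minor 3rd (3rd): C#
Perfect 5th (5th): E#
Minor 7th (7th): G#
Major 9th (9th): B#

A# – C# – E# – G# – B#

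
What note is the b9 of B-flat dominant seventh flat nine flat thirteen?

C-flat

B-flat dominant seventh flat nine flat thirteen is built on B-flat; its 9th is a minor 9th above the root.
A second above B uses the letter C, and the minor 9th above B-flat is C-flat.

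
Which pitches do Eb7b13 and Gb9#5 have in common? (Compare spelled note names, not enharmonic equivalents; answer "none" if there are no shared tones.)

Eb7b13: Eb G Bb Db Cb
Gb9#5: Gb Bb D Fb Ab
Common to both → Bb.

Bb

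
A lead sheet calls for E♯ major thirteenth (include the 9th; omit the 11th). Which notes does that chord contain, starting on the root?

E-sharp – G-double-sharp – B-sharp – D-double-sharp – F-double-sharp – C-double-sharp

E♯ major thirteenth is a major thirteenth built on E-sharp.
Root: E-sharp
Major 3rd (3rd): G-double-sharp
Perfect 5th (5th): B-sharp
Major 7th (7th): D-double-sharp
Major 9th (9th): F-double-sharp
Major 13th (13th): C-double-sharp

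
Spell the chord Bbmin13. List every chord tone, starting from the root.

Bb Db F Ab C Eb G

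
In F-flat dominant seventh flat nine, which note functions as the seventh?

F-flat dominant seventh flat nine is built on Fb; its 7th is a minor 7th above the root.
A seventh above F uses the letter E, and the minor 7th above Fb is Ebb.

Ebb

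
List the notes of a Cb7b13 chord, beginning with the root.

Cb, Eb, Gb, Bbb, Abb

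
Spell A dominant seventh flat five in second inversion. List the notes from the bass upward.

E-flat G A C-sharp

In root position, A dominant seventh flat five is A–C-sharp–E-flat–G.
Second inversion puts the fifth (E-flat) in the bass.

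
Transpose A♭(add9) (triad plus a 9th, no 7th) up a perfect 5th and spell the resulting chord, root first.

Eb  G  Bb  F

A perfect 5th up from Ab is Eb, so the new chord is Eb added-ninth.
- root: Eb
- major 3rd: G
- perfect 5th: Bb
- major 9th: F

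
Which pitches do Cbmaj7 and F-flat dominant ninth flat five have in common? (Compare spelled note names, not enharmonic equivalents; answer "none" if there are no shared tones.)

Gb

Cbmaj7: Cb Eb Gb Bb
F-flat dominant ninth flat five: Fb Ab Cbb Ebb Gb
Common to both → Gb.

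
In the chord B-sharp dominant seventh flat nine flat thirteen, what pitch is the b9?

Root of B-sharp dominant seventh flat nine flat thirteen = B#. The 9th is a minor 9th: B# up a minor 9th → C#.

C#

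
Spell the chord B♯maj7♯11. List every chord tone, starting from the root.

B♯, D𝄪, F𝄪, A𝄪, E𝄪

Root B♯, quality major seventh sharp eleven:
Root: B♯
Major 3rd (3rd): D𝄪
Perfect 5th (5th): F𝄪
Major 7th (7th): A𝄪
Augmented 11th (11th): E𝄪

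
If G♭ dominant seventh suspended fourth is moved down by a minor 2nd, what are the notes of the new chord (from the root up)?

A minor 2nd down from G-flat is F, so the new chord is F dominant seventh suspended fourth.
Root: F
Perfect 4th (4th): B-flat
Perfect 5th (5th): C
Minor 7th (7th): E-flat

F – B-flat – C – E-flat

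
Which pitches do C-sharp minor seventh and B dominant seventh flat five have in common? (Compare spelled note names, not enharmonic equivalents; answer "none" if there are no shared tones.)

B

C-sharp minor seventh: C-sharp E G-sharp B
B dominant seventh flat five: B D-sharp F A
Common to both → B.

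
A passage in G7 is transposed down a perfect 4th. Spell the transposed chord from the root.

Transposed root: G → D (perfect 4th down). So we spell D dominant seventh:
- root: D
- major 3rd: F#
- perfect 5th: A
- minor 7th: C

D, F#, A, C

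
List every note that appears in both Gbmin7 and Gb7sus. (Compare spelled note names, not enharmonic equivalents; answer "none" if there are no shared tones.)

Gb – Db – Fb

Gbmin7: Gb Bbb Db Fb
Gb7sus: Gb Cb Db Fb
Common to both → Gb, Db, Fb.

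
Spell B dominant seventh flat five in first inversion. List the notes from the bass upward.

In root position, B dominant seventh flat five is B–D#–F–A.
First inversion puts the third (D#) in the bass.

D#, F, A, B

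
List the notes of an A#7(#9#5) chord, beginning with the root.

A# – C## – E## – G# – B##

Root A#, quality dominant seventh sharp nine sharp five:
A# — root
C## — major 3rd
E## — augmented 5th
G# — minor 7th
B## — augmented 9th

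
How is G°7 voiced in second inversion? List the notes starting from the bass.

D♭ – F♭ – G – B♭

G°7 = G–B♭–D♭–F♭; second inversion → fifth (D♭) lowest.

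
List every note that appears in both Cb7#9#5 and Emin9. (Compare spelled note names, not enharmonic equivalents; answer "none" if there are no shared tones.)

Cb7#9#5: Cb Eb G Bbb D
Emin9: E G B D F#
Common to both → G, D.

G, D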